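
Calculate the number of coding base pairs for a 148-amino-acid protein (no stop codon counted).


Each amino acid = 1 codon = 3 bp
bp = 148 * 3 = 444 bp

444 bp


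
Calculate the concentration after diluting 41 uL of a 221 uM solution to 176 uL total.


C2 = C1 * V1 / V2
C2 = 221 * 41 / 176
C2 = 51.483 uM

51.483 uM


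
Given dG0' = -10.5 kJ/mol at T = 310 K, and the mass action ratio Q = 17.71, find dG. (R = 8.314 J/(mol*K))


dG = dG0' + RT * ln(Q) / 1000
dG = -10.5 + 8.314 * 310 * ln(17.71) / 1000
dG = -3.0924 kJ/mol

-3.0924 kJ/mol


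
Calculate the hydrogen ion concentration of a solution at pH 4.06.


[H+] = 10^(-pH)
[H+] = 10^(-4.06)
[H+] = 8.710e-05 M

8.710e-05 M


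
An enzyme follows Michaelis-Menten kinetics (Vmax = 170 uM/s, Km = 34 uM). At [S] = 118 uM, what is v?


v = Vmax * [S] / (Km + [S])
v = 170 * 118 / (34 + 118)
v = 131.9737 uM/s

131.9737 uM/s


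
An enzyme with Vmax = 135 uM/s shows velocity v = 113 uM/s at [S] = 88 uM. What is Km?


Km = [S] * (Vmax - v) / v
Km = 88 * (135 - 113) / 113
Km = 17.1327 uM

17.1327 uM


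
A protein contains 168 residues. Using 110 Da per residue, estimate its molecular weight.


MW = n_residues * 110 Da
MW = 168 * 110
MW = 18480 Da

18480 Da


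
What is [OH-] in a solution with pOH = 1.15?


[OH-] = 10^(-pOH)
[OH-] = 10^(-1.15)
[OH-] = 0.0708 M

0.0708 M


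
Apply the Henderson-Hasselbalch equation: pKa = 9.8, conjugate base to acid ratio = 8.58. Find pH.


pH = pKa + log10([A-]/[HA])
pH = 9.8 + log10(8.58)
pH = 10.7335

10.7335


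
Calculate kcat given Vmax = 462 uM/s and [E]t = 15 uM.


kcat = Vmax / [E]t
kcat = 462 / 15
kcat = 30.8 s^-1

30.8 s^-1


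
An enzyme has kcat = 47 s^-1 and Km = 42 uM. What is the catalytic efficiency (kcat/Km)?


Catalytic efficiency = kcat / Km
= 47 / 42
= 1.119 uM^-1*s^-1

1.119 uM^-1*s^-1


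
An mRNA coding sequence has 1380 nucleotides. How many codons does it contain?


codons = nucleotides / 3
codons = 1380 / 3 = 460

460


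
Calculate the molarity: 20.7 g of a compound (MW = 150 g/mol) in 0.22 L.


C = (mass / MW) / volume
C = (20.7 / 150) / 0.22
C = 0.6273 M

0.6273 M


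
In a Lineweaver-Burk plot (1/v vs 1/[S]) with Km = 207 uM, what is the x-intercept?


x-intercept = -1/Km
= -1/207
= -0.0048 1/uM

-0.0048 1/uM


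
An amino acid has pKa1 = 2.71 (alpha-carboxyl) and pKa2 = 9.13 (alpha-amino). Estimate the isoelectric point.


pI = (pKa1 + pKa2) / 2
pI = (2.71 + 9.13) / 2
pI = 5.92

5.92


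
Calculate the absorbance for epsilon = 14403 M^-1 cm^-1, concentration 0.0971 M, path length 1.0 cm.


A = epsilon * c * l
A = 14403 * 0.0971 * 1.0
A = 1398.5313

1398.5313


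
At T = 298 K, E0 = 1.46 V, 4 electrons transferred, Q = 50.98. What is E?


E = E0 - (RT/nF) * ln(Q)
E = 1.46 - (8.314 * 298 / (4 * 96485)) * ln(50.98)
E = 1.4348 V

1.4348 V


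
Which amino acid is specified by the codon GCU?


Standard genetic code lookup.
Codon GCU -> Ala

Ala


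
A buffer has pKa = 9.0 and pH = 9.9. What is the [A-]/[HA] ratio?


[A-]/[HA] = 10^(pH - pKa)
= 10^(9.9 - 9.0)
= 7.9433

7.9433


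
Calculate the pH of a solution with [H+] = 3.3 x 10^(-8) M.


pH = -log10([H+])
pH = -log10(3.3 x 10^(-8))
pH = 7.4815

7.4815


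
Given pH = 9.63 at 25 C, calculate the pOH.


pOH = 14 - pH
pOH = 14 - 9.63
pOH = 4.37

4.37


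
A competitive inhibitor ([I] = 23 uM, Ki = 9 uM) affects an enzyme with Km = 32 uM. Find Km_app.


Km_app = Km * (1 + [I]/Ki)
Km_app = 32 * (1 + 23/9)
Km_app = 113.7778 uM

113.7778 uM


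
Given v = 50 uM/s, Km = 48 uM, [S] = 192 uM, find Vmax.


Vmax = v * (Km + [S]) / [S]
Vmax = 50 * (48 + 192) / 192
Vmax = 62.5 uM/s

62.5 uM/s


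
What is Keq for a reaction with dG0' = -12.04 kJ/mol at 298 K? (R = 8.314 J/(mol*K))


Keq = exp(-dG0 * 1000 / (R * T))
Keq = exp(-(-12.04) * 1000 / (8.314 * 298))
Keq = 128.9721

128.9721


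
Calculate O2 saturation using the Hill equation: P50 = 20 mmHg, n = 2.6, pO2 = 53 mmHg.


Y = pO2^n / (P50^n + pO2^n)
Y = 53^2.6 / (20^2.6 + 53^2.6)
Y = 92.65%

92.65%


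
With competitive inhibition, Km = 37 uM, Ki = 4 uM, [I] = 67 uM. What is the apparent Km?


Km_app = Km * (1 + [I]/Ki)
Km_app = 37 * (1 + 67/4)
Km_app = 656.75 uM

656.75 uM


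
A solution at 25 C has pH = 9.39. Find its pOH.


pOH = 14 - pH
pOH = 14 - 9.39
pOH = 4.61

4.61


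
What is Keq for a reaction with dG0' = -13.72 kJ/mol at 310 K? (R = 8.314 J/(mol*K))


Keq = exp(-dG0 * 1000 / (R * T))
Keq = exp(-(-13.72) * 1000 / (8.314 * 310))
Keq = 205.0631

205.0631


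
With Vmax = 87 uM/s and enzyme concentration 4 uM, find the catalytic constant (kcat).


kcat = Vmax / [E]t
kcat = 87 / 4
kcat = 21.75 s^-1

21.75 s^-1


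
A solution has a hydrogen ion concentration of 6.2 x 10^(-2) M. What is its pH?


pH = -log10([H+])
pH = -log10(6.2 x 10^(-2))
pH = 1.2076

1.2076


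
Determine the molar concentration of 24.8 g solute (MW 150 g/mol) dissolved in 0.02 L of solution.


C = (mass / MW) / volume
C = (24.8 / 150) / 0.02
C = 8.2667 M

8.2667 M


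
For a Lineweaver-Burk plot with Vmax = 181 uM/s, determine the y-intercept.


y-intercept = 1/Vmax
= 1/181
= 0.0055 s/uM

0.0055 s/uM


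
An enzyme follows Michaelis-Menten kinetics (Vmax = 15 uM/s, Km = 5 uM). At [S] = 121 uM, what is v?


v = Vmax * [S] / (Km + [S])
v = 15 * 121 / (5 + 121)
v = 14.4048 uM/s

14.4048 uM/s


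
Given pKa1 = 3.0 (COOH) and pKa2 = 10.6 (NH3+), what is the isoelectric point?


pI = (pKa1 + pKa2) / 2
pI = (3.0 + 10.6) / 2
pI = 6.8

6.8


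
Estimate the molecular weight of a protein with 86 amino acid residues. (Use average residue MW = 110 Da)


MW = n_residues * 110 Da
MW = 86 * 110
MW = 9460 Da

9460 Da


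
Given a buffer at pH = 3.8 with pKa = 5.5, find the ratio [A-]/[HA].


[A-]/[HA] = 10^(pH - pKa)
= 10^(3.8 - 5.5)
= 0.02

0.02


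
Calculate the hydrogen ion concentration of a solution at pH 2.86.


[H+] = 10^(-pH)
[H+] = 10^(-2.86)
[H+] = 0.0014 M

0.0014 M


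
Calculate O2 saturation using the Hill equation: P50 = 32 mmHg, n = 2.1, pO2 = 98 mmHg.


Y = pO2^n / (P50^n + pO2^n)
Y = 98^2.1 / (32^2.1 + 98^2.1)
Y = 91.3%

91.3%


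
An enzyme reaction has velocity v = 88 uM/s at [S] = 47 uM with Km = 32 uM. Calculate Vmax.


Vmax = v * (Km + [S]) / [S]
Vmax = 88 * (32 + 47) / 47
Vmax = 147.9149 uM/s

147.9149 uM/s


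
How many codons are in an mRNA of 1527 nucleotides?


codons = nucleotides / 3
codons = 1527 / 3 = 509

509


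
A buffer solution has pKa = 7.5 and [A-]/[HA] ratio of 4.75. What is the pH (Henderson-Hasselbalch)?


pH = pKa + log10([A-]/[HA])
pH = 7.5 + log10(4.75)
pH = 8.1767

8.1767


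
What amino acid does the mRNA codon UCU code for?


Standard genetic code lookup.
Codon UCU -> Ser

Ser


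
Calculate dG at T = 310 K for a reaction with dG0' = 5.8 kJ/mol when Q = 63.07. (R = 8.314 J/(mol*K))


dG = dG0' + RT * ln(Q) / 1000
dG = 5.8 + 8.314 * 310 * ln(63.07) / 1000
dG = 16.4811 kJ/mol

16.4811 kJ/mol


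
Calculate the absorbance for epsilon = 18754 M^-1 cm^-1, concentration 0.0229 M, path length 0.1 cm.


A = epsilon * c * l
A = 18754 * 0.0229 * 0.1
A = 42.9467

42.9467


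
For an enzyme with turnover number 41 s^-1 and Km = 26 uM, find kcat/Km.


Catalytic efficiency = kcat / Km
= 41 / 26
= 1.5769 uM^-1*s^-1

1.5769 uM^-1*s^-1


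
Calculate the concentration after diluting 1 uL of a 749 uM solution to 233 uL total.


C2 = C1 * V1 / V2
C2 = 749 * 1 / 233
C2 = 3.2146 uM

3.2146 uM


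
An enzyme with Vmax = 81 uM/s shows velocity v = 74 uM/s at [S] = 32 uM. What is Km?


Km = [S] * (Vmax - v) / v
Km = 32 * (81 - 74) / 74
Km = 3.027 uM

3.027 uM


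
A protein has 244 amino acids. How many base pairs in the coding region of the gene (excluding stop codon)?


Each amino acid = 1 codon = 3 bp
bp = 244 * 3 = 732 bp

732 bp


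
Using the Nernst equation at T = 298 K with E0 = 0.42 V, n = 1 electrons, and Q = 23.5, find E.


E = E0 - (RT/nF) * ln(Q)
E = 0.42 - (8.314 * 298 / (1 * 96485)) * ln(23.5)
E = 0.3389 V

0.3389 V


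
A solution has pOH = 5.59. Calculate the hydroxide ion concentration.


[OH-] = 10^(-pOH)
[OH-] = 10^(-5.59)
[OH-] = 2.570e-06 M

2.570e-06 M


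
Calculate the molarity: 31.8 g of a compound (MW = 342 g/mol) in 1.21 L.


C = (mass / MW) / volume
C = (31.8 / 342) / 1.21
C = 0.0768 M

0.0768 M


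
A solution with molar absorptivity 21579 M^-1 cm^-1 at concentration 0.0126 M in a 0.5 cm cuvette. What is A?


A = epsilon * c * l
A = 21579 * 0.0126 * 0.5
A = 135.9477

135.9477


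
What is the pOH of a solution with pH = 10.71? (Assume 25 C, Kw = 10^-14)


pOH = 14 - pH
pOH = 14 - 10.71
pOH = 3.29

3.29


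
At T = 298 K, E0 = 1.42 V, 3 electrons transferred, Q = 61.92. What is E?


E = E0 - (RT/nF) * ln(Q)
E = 1.42 - (8.314 * 298 / (3 * 96485)) * ln(61.92)
E = 1.3847 V

1.3847 V


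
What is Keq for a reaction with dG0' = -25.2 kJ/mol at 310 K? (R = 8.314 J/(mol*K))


Keq = exp(-dG0 * 1000 / (R * T))
Keq = exp(-(-25.2) * 1000 / (8.314 * 310))
Keq = 17632.9142

17632.9142


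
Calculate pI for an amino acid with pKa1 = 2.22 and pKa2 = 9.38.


pI = (pKa1 + pKa2) / 2
pI = (2.22 + 9.38) / 2
pI = 5.8

5.8


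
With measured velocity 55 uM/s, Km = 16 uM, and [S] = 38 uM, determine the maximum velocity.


Vmax = v * (Km + [S]) / [S]
Vmax = 55 * (16 + 38) / 38
Vmax = 78.1579 uM/s

78.1579 uM/s


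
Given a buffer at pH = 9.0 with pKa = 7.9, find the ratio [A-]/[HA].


[A-]/[HA] = 10^(pH - pKa)
= 10^(9.0 - 7.9)
= 12.5893

12.5893


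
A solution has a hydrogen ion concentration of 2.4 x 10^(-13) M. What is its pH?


pH = -log10([H+])
pH = -log10(2.4 x 10^(-13))
pH = 12.6198

12.6198


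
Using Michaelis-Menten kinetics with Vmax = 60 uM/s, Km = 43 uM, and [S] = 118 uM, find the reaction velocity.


v = Vmax * [S] / (Km + [S])
v = 60 * 118 / (43 + 118)
v = 43.9752 uM/s

43.9752 uM/s


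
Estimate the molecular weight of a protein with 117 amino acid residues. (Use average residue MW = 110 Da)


MW = n_residues * 110 Da
MW = 117 * 110
MW = 12870 Da

12870 Da


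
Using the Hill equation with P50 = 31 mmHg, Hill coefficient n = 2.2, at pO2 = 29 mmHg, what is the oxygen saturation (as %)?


Y = pO2^n / (P50^n + pO2^n)
Y = 29^2.2 / (31^2.2 + 29^2.2)
Y = 46.34%

46.34%


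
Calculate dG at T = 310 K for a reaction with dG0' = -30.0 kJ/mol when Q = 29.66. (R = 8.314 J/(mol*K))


dG = dG0' + RT * ln(Q) / 1000
dG = -30.0 + 8.314 * 310 * ln(29.66) / 1000
dG = -21.2633 kJ/mol

-21.2633 kJ/mol


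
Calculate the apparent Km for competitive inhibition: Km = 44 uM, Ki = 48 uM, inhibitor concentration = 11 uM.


Km_app = Km * (1 + [I]/Ki)
Km_app = 44 * (1 + 11/48)
Km_app = 54.0833 uM

54.0833 uM


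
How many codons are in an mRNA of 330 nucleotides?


codons = nucleotides / 3
codons = 330 / 3 = 110

110


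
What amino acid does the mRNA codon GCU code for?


Standard genetic code lookup.
Codon GCU -> Ala

Ala


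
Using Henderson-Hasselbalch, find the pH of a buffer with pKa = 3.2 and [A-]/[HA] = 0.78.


pH = pKa + log10([A-]/[HA])
pH = 3.2 + log10(0.78)
pH = 3.0921

3.0921


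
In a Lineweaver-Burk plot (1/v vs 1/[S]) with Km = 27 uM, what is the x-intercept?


x-intercept = -1/Km
= -1/27
= -0.037 1/uM

-0.037 1/uM


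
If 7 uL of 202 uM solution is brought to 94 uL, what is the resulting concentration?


C2 = C1 * V1 / V2
C2 = 202 * 7 / 94
C2 = 15.0426 uM

15.0426 uM


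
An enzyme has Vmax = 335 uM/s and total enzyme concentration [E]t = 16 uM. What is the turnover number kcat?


kcat = Vmax / [E]t
kcat = 335 / 16
kcat = 20.9375 s^-1

20.9375 s^-1


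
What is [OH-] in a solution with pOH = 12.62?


[OH-] = 10^(-pOH)
[OH-] = 10^(-12.62)
[OH-] = 2.399e-13 M

2.399e-13 M


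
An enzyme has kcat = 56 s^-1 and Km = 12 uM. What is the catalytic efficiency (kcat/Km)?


Catalytic efficiency = kcat / Km
= 56 / 12
= 4.6667 uM^-1*s^-1

4.6667 uM^-1*s^-1


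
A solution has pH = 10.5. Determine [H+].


[H+] = 10^(-pH)
[H+] = 10^(-10.5)
[H+] = 3.162e-11 M

3.162e-11 M


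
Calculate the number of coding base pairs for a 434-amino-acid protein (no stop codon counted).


Each amino acid = 1 codon = 3 bp
bp = 434 * 3 = 1302 bp

1302 bp


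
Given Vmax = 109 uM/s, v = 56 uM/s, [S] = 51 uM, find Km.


Km = [S] * (Vmax - v) / v
Km = 51 * (109 - 56) / 56
Km = 48.2679 uM

48.2679 uM


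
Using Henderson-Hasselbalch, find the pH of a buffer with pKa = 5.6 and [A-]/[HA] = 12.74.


pH = pKa + log10([A-]/[HA])
pH = 5.6 + log10(12.74)
pH = 6.7052

6.7052


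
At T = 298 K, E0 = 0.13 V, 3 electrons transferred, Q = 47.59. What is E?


E = E0 - (RT/nF) * ln(Q)
E = 0.13 - (8.314 * 298 / (3 * 96485)) * ln(47.59)
E = 0.0969 V

0.0969 V


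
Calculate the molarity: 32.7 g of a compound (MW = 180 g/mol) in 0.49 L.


C = (mass / MW) / volume
C = (32.7 / 180) / 0.49
C = 0.3707 M

0.3707 M


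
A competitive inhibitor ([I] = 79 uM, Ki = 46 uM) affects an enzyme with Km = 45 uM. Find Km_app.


Km_app = Km * (1 + [I]/Ki)
Km_app = 45 * (1 + 79/46)
Km_app = 122.2826 uM

122.2826 uM


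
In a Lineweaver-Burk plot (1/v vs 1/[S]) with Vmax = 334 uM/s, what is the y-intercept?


y-intercept = 1/Vmax
= 1/334
= 0.003 s/uM

0.003 s/uM


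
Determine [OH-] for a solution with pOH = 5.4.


[OH-] = 10^(-pOH)
[OH-] = 10^(-5.4)
[OH-] = 3.981e-06 M

3.981e-06 M


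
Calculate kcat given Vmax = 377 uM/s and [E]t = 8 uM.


kcat = Vmax / [E]t
kcat = 377 / 8
kcat = 47.125 s^-1

47.125 s^-1


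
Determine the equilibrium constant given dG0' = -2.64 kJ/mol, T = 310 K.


Keq = exp(-dG0 * 1000 / (R * T))
Keq = exp(-(-2.64) * 1000 / (8.314 * 310))
Keq = 2.7852

2.7852


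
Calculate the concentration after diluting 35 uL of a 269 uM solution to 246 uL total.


C2 = C1 * V1 / V2
C2 = 269 * 35 / 246
C2 = 38.2724 uM

38.2724 uM


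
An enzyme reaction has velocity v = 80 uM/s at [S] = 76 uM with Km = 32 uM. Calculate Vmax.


Vmax = v * (Km + [S]) / [S]
Vmax = 80 * (32 + 76) / 76
Vmax = 113.6842 uM/s

113.6842 uM/s


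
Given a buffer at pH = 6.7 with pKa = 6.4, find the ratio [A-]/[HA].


[A-]/[HA] = 10^(pH - pKa)
= 10^(6.7 - 6.4)
= 1.9953

1.9953


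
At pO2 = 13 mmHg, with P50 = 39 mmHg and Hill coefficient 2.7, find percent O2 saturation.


Y = pO2^n / (P50^n + pO2^n)
Y = 13^2.7 / (39^2.7 + 13^2.7)
Y = 4.9%

4.9%


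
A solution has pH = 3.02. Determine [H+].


[H+] = 10^(-pH)
[H+] = 10^(-3.02)
[H+] = 9.550e-04 M

9.550e-04 M


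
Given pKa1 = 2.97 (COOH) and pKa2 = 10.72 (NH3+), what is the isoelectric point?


pI = (pKa1 + pKa2) / 2
pI = (2.97 + 10.72) / 2
pI = 6.845

6.845


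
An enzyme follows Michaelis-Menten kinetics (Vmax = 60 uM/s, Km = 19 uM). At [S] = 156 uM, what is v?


v = Vmax * [S] / (Km + [S])
v = 60 * 156 / (19 + 156)
v = 53.4857 uM/s

53.4857 uM/s


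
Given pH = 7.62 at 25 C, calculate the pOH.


pOH = 14 - pH
pOH = 14 - 7.62
pOH = 6.38

6.38


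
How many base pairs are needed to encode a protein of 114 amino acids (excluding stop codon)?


Each amino acid = 1 codon = 3 bp
bp = 114 * 3 = 342 bp

342 bp


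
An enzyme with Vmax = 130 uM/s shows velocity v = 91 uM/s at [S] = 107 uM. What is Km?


Km = [S] * (Vmax - v) / v
Km = 107 * (130 - 91) / 91
Km = 45.8571 uM

45.8571 uM


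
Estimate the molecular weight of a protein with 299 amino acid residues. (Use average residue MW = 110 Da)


MW = n_residues * 110 Da
MW = 299 * 110
MW = 32890 Da

32890 Da


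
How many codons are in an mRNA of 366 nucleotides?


codons = nucleotides / 3
codons = 366 / 3 = 122

122


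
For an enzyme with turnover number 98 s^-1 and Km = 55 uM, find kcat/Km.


Catalytic efficiency = kcat / Km
= 98 / 55
= 1.7818 uM^-1*s^-1

1.7818 uM^-1*s^-1


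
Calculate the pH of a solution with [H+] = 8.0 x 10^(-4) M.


pH = -log10([H+])
pH = -log10(8.0 x 10^(-4))
pH = 3.0969

3.0969


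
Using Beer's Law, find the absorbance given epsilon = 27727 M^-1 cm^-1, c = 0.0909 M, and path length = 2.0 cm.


A = epsilon * c * l
A = 27727 * 0.0909 * 2.0
A = 5040.7686

5040.7686


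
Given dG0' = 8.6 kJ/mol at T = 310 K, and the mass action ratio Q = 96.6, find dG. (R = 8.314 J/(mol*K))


dG = dG0' + RT * ln(Q) / 1000
dG = 8.6 + 8.314 * 310 * ln(96.6) / 1000
dG = 20.3799 kJ/mol

20.3799 kJ/mol


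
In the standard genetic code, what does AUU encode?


Standard genetic code lookup.
Codon AUU -> Ile

Ile


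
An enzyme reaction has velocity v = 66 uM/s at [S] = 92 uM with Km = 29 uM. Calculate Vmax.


Vmax = v * (Km + [S]) / [S]
Vmax = 66 * (29 + 92) / 92
Vmax = 86.8043 uM/s

86.8043 uM/s


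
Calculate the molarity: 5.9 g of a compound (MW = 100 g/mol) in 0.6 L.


C = (mass / MW) / volume
C = (5.9 / 100) / 0.6
C = 0.0983 M

0.0983 M


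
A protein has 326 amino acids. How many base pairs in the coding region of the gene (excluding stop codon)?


Each amino acid = 1 codon = 3 bp
bp = 326 * 3 = 978 bp

978 bp


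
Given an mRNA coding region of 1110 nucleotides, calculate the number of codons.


codons = nucleotides / 3
codons = 1110 / 3 = 370

370


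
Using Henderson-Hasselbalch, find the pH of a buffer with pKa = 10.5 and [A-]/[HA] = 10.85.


pH = pKa + log10([A-]/[HA])
pH = 10.5 + log10(10.85)
pH = 11.5354

11.5354


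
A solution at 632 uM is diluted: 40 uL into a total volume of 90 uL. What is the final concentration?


C2 = C1 * V1 / V2
C2 = 632 * 40 / 90
C2 = 280.8889 uM

280.8889 uM


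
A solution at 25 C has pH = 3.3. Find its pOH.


pOH = 14 - pH
pOH = 14 - 3.3
pOH = 10.7

10.7


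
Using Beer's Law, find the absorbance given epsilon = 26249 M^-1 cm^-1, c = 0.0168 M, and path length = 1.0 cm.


A = epsilon * c * l
A = 26249 * 0.0168 * 1.0
A = 440.9832

440.9832


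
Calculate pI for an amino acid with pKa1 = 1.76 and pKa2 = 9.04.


pI = (pKa1 + pKa2) / 2
pI = (1.76 + 9.04) / 2
pI = 5.4

5.4


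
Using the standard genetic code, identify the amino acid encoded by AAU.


Standard genetic code lookup.
Codon AAU -> Asn

Asn


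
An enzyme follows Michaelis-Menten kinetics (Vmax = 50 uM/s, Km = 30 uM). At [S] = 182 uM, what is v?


v = Vmax * [S] / (Km + [S])
v = 50 * 182 / (30 + 182)
v = 42.9245 uM/s

42.9245 uM/s


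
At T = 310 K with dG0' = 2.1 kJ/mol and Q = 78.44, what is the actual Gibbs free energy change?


dG = dG0' + RT * ln(Q) / 1000
dG = 2.1 + 8.314 * 310 * ln(78.44) / 1000
dG = 13.3432 kJ/mol

13.3432 kJ/mol


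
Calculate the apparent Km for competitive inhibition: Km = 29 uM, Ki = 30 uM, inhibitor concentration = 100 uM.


Km_app = Km * (1 + [I]/Ki)
Km_app = 29 * (1 + 100/30)
Km_app = 125.6667 uM

125.6667 uM


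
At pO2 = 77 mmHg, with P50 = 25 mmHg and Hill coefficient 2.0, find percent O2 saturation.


Y = pO2^n / (P50^n + pO2^n)
Y = 77^2.0 / (25^2.0 + 77^2.0)
Y = 90.46%

90.46%


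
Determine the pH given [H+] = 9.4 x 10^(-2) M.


pH = -log10([H+])
pH = -log10(9.4 x 10^(-2))
pH = 1.0269

1.0269


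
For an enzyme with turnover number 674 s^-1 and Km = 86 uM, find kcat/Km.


Catalytic efficiency = kcat / Km
= 674 / 86
= 7.8372 uM^-1*s^-1

7.8372 uM^-1*s^-1


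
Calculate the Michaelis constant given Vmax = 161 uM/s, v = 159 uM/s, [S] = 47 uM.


Km = [S] * (Vmax - v) / v
Km = 47 * (161 - 159) / 159
Km = 0.5912 uM

0.5912 uM


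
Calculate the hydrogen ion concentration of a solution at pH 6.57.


[H+] = 10^(-pH)
[H+] = 10^(-6.57)
[H+] = 2.692e-07 M

2.692e-07 M


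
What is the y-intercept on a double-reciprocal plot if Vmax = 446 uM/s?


y-intercept = 1/Vmax
= 1/446
= 0.0022 s/uM

0.0022 s/uM


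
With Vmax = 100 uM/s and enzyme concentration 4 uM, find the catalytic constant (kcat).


kcat = Vmax / [E]t
kcat = 100 / 4
kcat = 25.0 s^-1

25.0 s^-1


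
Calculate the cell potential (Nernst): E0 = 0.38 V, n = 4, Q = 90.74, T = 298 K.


E = E0 - (RT/nF) * ln(Q)
E = 0.38 - (8.314 * 298 / (4 * 96485)) * ln(90.74)
E = 0.3511 V

0.3511 V


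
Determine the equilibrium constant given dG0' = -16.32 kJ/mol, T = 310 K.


Keq = exp(-dG0 * 1000 / (R * T))
Keq = exp(-(-16.32) * 1000 / (8.314 * 310))
Keq = 562.3418

562.3418


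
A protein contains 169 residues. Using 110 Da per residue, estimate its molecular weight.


MW = n_residues * 110 Da
MW = 169 * 110
MW = 18590 Da

18590 Da


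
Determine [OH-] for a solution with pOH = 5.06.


[OH-] = 10^(-pOH)
[OH-] = 10^(-5.06)
[OH-] = 8.710e-06 M

8.710e-06 M


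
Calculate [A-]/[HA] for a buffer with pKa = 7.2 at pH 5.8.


[A-]/[HA] = 10^(pH - pKa)
= 10^(5.8 - 7.2)
= 0.0398

0.0398


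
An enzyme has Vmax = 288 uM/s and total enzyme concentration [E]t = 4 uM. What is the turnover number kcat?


kcat = Vmax / [E]t
kcat = 288 / 4
kcat = 72.0 s^-1

72.0 s^-1


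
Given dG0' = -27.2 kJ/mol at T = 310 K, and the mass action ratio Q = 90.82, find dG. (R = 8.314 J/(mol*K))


dG = dG0' + RT * ln(Q) / 1000
dG = -27.2 + 8.314 * 310 * ln(90.82) / 1000
dG = -15.5791 kJ/mol

-15.5791 kJ/mol


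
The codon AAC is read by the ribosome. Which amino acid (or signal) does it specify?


Standard genetic code lookup.
Codon AAC -> Asn

Asn


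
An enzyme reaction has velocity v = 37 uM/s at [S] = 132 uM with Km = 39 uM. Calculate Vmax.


Vmax = v * (Km + [S]) / [S]
Vmax = 37 * (39 + 132) / 132
Vmax = 47.9318 uM/s

47.9318 uM/s


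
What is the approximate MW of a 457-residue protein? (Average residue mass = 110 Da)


MW = n_residues * 110 Da
MW = 457 * 110
MW = 50270 Da

50270 Da


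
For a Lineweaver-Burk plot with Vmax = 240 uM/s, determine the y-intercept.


y-intercept = 1/Vmax
= 1/240
= 0.0042 s/uM

0.0042 s/uM


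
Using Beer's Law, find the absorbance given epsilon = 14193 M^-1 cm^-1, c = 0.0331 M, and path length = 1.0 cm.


A = epsilon * c * l
A = 14193 * 0.0331 * 1.0
A = 469.7883

469.7883


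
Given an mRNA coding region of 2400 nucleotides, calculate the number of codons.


codons = nucleotides / 3
codons = 2400 / 3 = 800

800


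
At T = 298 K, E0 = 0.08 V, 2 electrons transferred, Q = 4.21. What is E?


E = E0 - (RT/nF) * ln(Q)
E = 0.08 - (8.314 * 298 / (2 * 96485)) * ln(4.21)
E = 0.0615 V

0.0615 V


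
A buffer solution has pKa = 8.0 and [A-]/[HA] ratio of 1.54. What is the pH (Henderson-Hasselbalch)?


pH = pKa + log10([A-]/[HA])
pH = 8.0 + log10(1.54)
pH = 8.1875

8.1875


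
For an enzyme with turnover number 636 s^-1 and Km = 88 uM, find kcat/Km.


Catalytic efficiency = kcat / Km
= 636 / 88
= 7.2273 uM^-1*s^-1

7.2273 uM^-1*s^-1


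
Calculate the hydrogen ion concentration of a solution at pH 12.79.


[H+] = 10^(-pH)
[H+] = 10^(-12.79)
[H+] = 1.622e-13 M

1.622e-13 M


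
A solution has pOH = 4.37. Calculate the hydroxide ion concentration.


[OH-] = 10^(-pOH)
[OH-] = 10^(-4.37)
[OH-] = 4.266e-05 M

4.266e-05 M


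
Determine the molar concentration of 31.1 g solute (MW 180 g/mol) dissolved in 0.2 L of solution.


C = (mass / MW) / volume
C = (31.1 / 180) / 0.2
C = 0.8639 M

0.8639 M


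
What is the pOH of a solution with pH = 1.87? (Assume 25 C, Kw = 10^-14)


pOH = 14 - pH
pOH = 14 - 1.87
pOH = 12.13

12.13


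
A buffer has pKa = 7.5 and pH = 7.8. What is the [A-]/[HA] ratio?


[A-]/[HA] = 10^(pH - pKa)
= 10^(7.8 - 7.5)
= 1.9953

1.9953


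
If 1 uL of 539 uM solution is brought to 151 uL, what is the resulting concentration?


C2 = C1 * V1 / V2
C2 = 539 * 1 / 151
C2 = 3.5695 uM

3.5695 uM


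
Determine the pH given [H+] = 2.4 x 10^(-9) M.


pH = -log10([H+])
pH = -log10(2.4 x 10^(-9))
pH = 8.6198

8.6198


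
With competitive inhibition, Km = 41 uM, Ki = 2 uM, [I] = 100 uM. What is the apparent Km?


Km_app = Km * (1 + [I]/Ki)
Km_app = 41 * (1 + 100/2)
Km_app = 2091.0 uM

2091.0 uM


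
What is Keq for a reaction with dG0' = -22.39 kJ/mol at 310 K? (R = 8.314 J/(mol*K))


Keq = exp(-dG0 * 1000 / (R * T))
Keq = exp(-(-22.39) * 1000 / (8.314 * 310))
Keq = 5926.868

5926.868


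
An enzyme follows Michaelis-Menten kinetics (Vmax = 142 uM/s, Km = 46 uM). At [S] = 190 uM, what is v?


v = Vmax * [S] / (Km + [S])
v = 142 * 190 / (46 + 190)
v = 114.322 uM/s

114.322 uM/s


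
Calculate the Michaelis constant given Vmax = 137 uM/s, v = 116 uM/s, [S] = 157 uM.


Km = [S] * (Vmax - v) / v
Km = 157 * (137 - 116) / 116
Km = 28.4224 uM

28.4224 uM


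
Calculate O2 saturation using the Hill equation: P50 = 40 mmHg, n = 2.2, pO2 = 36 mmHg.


Y = pO2^n / (P50^n + pO2^n)
Y = 36^2.2 / (40^2.2 + 36^2.2)
Y = 44.23%

44.23%


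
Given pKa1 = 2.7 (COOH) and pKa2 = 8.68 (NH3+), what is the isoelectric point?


pI = (pKa1 + pKa2) / 2
pI = (2.7 + 8.68) / 2
pI = 5.69

5.69


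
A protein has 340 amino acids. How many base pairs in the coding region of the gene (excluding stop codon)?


Each amino acid = 1 codon = 3 bp
bp = 340 * 3 = 1020 bp

1020 bp


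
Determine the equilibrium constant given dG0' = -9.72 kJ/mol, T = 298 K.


Keq = exp(-dG0 * 1000 / (R * T))
Keq = exp(-(-9.72) * 1000 / (8.314 * 298))
Keq = 50.5618

50.5618


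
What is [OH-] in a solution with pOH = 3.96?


[OH-] = 10^(-pOH)
[OH-] = 10^(-3.96)
[OH-] = 1.096e-04 M

1.096e-04 M


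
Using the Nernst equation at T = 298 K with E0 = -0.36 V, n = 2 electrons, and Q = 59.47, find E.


E = E0 - (RT/nF) * ln(Q)
E = -0.36 - (8.314 * 298 / (2 * 96485)) * ln(59.47)
E = -0.4125 V

-0.4125 V


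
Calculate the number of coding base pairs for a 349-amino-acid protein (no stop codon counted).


Each amino acid = 1 codon = 3 bp
bp = 349 * 3 = 1047 bp

1047 bp


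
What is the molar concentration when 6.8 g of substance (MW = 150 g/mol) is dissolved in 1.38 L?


C = (mass / MW) / volume
C = (6.8 / 150) / 1.38
C = 0.0329 M

0.0329 M


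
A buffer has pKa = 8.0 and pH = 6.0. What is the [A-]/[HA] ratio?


[A-]/[HA] = 10^(pH - pKa)
= 10^(6.0 - 8.0)
= 0.01

0.01


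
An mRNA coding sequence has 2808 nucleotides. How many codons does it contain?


codons = nucleotides / 3
codons = 2808 / 3 = 936

936


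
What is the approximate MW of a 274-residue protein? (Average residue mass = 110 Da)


MW = n_residues * 110 Da
MW = 274 * 110
MW = 30140 Da

30140 Da


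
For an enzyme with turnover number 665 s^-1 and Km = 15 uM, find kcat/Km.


Catalytic efficiency = kcat / Km
= 665 / 15
= 44.3333 uM^-1*s^-1

44.3333 uM^-1*s^-1


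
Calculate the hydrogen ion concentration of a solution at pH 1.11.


[H+] = 10^(-pH)
[H+] = 10^(-1.11)
[H+] = 0.0776 M

0.0776 M


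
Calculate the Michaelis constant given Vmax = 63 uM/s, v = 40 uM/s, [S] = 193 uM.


Km = [S] * (Vmax - v) / v
Km = 193 * (63 - 40) / 40
Km = 110.975 uM

110.975 uM


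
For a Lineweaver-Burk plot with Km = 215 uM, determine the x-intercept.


x-intercept = -1/Km
= -1/215
= -0.0047 1/uM

-0.0047 1/uM


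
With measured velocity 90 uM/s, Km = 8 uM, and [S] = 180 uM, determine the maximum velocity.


Vmax = v * (Km + [S]) / [S]
Vmax = 90 * (8 + 180) / 180
Vmax = 94.0 uM/s

94.0 uM/s


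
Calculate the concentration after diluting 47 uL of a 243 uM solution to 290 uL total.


C2 = C1 * V1 / V2
C2 = 243 * 47 / 290
C2 = 39.3828 uM

39.3828 uM


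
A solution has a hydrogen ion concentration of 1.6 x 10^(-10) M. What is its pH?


pH = -log10([H+])
pH = -log10(1.6 x 10^(-10))
pH = 9.7959

9.7959


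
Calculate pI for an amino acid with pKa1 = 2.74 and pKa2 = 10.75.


pI = (pKa1 + pKa2) / 2
pI = (2.74 + 10.75) / 2
pI = 6.745

6.745


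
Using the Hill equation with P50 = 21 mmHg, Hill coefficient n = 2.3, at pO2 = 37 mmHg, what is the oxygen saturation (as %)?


Y = pO2^n / (P50^n + pO2^n)
Y = 37^2.3 / (21^2.3 + 37^2.3)
Y = 78.63%

78.63%


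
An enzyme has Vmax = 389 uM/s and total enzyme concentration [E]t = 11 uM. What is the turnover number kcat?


kcat = Vmax / [E]t
kcat = 389 / 11
kcat = 35.3636 s^-1

35.3636 s^-1


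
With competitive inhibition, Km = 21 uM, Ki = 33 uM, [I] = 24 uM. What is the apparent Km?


Km_app = Km * (1 + [I]/Ki)
Km_app = 21 * (1 + 24/33)
Km_app = 36.2727 uM

36.2727 uM


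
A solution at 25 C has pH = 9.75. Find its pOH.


pOH = 14 - pH
pOH = 14 - 9.75
pOH = 4.25

4.25


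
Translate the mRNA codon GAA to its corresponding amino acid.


Standard genetic code lookup.
Codon GAA -> Glu

Glu


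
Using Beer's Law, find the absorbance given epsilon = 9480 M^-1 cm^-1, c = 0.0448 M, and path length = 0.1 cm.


A = epsilon * c * l
A = 9480 * 0.0448 * 0.1
A = 42.4704

42.4704


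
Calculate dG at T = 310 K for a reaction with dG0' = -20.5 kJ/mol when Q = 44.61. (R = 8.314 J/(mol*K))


dG = dG0' + RT * ln(Q) / 1000
dG = -20.5 + 8.314 * 310 * ln(44.61) / 1000
dG = -10.7114 kJ/mol

-10.7114 kJ/mol


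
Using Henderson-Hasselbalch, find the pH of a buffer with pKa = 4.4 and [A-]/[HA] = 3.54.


pH = pKa + log10([A-]/[HA])
pH = 4.4 + log10(3.54)
pH = 4.949

4.949


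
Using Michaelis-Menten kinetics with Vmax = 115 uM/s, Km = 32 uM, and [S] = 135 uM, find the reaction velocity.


v = Vmax * [S] / (Km + [S])
v = 115 * 135 / (32 + 135)
v = 92.9641 uM/s

92.9641 uM/s


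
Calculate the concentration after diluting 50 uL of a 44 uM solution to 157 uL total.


C2 = C1 * V1 / V2
C2 = 44 * 50 / 157
C2 = 14.0127 uM

14.0127 uM


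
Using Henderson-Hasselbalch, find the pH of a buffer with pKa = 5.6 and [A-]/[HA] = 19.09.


pH = pKa + log10([A-]/[HA])
pH = 5.6 + log10(19.09)
pH = 6.8808

6.8808


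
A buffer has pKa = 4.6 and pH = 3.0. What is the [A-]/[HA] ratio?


[A-]/[HA] = 10^(pH - pKa)
= 10^(3.0 - 4.6)
= 0.0251

0.0251


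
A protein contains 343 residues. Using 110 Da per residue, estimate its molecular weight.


MW = n_residues * 110 Da
MW = 343 * 110
MW = 37730 Da

37730 Da


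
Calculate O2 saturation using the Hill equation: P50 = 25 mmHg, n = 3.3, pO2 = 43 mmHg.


Y = pO2^n / (P50^n + pO2^n)
Y = 43^3.3 / (25^3.3 + 43^3.3)
Y = 85.69%

85.69%


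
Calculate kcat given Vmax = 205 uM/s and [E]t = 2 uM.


kcat = Vmax / [E]t
kcat = 205 / 2
kcat = 102.5 s^-1

102.5 s^-1


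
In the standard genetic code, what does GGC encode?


Standard genetic code lookup.
Codon GGC -> Gly

Gly


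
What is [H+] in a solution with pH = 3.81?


[H+] = 10^(-pH)
[H+] = 10^(-3.81)
[H+] = 1.549e-04 M

1.549e-04 M


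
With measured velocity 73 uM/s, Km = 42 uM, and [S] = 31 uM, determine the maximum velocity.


Vmax = v * (Km + [S]) / [S]
Vmax = 73 * (42 + 31) / 31
Vmax = 171.9032 uM/s

171.9032 uM/s


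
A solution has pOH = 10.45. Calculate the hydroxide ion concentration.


[OH-] = 10^(-pOH)
[OH-] = 10^(-10.45)
[OH-] = 3.548e-11 M

3.548e-11 M


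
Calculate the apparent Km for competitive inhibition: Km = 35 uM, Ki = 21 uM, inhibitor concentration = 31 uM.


Km_app = Km * (1 + [I]/Ki)
Km_app = 35 * (1 + 31/21)
Km_app = 86.6667 uM

86.6667 uM


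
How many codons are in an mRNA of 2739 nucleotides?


codons = nucleotides / 3
codons = 2739 / 3 = 913

913


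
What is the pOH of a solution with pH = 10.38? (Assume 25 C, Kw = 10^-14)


pOH = 14 - pH
pOH = 14 - 10.38
pOH = 3.62

3.62


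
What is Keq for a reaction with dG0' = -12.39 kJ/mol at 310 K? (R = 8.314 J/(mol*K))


Keq = exp(-dG0 * 1000 / (R * T))
Keq = exp(-(-12.39) * 1000 / (8.314 * 310))
Keq = 122.3985

122.3985


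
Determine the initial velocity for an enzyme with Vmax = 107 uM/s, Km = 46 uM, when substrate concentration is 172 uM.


v = Vmax * [S] / (Km + [S])
v = 107 * 172 / (46 + 172)
v = 84.422 uM/s

84.422 uM/s


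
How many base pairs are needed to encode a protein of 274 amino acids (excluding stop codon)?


Each amino acid = 1 codon = 3 bp
bp = 274 * 3 = 822 bp

822 bp


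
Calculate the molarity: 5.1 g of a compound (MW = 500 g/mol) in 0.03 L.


C = (mass / MW) / volume
C = (5.1 / 500) / 0.03
C = 0.34 M

0.34 M


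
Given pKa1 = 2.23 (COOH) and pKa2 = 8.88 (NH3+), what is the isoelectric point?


pI = (pKa1 + pKa2) / 2
pI = (2.23 + 8.88) / 2
pI = 5.555

5.555


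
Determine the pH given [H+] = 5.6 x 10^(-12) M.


pH = -log10([H+])
pH = -log10(5.6 x 10^(-12))
pH = 11.2518

11.2518


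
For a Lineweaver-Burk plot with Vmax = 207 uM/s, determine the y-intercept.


y-intercept = 1/Vmax
= 1/207
= 0.0048 s/uM

0.0048 s/uM


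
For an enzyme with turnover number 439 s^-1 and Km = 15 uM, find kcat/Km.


Catalytic efficiency = kcat / Km
= 439 / 15
= 29.2667 uM^-1*s^-1

29.2667 uM^-1*s^-1


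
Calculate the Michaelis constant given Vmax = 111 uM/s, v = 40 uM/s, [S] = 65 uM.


Km = [S] * (Vmax - v) / v
Km = 65 * (111 - 40) / 40
Km = 115.375 uM

115.375 uM


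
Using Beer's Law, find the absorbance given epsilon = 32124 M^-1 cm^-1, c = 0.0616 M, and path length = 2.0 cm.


A = epsilon * c * l
A = 32124 * 0.0616 * 2.0
A = 3957.6768

3957.6768


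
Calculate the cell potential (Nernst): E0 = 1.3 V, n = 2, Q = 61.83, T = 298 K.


E = E0 - (RT/nF) * ln(Q)
E = 1.3 - (8.314 * 298 / (2 * 96485)) * ln(61.83)
E = 1.247 V

1.247 V


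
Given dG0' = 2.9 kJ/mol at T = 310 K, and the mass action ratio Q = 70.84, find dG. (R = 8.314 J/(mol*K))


dG = dG0' + RT * ln(Q) / 1000
dG = 2.9 + 8.314 * 310 * ln(70.84) / 1000
dG = 13.8806 kJ/mol

13.8806 kJ/mol


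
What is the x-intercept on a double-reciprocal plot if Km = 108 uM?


x-intercept = -1/Km
= -1/108
= -0.0093 1/uM

-0.0093 1/uM


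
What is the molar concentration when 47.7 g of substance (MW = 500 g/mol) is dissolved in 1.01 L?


C = (mass / MW) / volume
C = (47.7 / 500) / 1.01
C = 0.0945 M

0.0945 M


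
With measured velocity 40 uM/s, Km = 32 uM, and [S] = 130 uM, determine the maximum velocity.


Vmax = v * (Km + [S]) / [S]
Vmax = 40 * (32 + 130) / 130
Vmax = 49.8462 uM/s

49.8462 uM/s


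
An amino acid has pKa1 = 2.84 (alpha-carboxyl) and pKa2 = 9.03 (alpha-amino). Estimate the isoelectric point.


pI = (pKa1 + pKa2) / 2
pI = (2.84 + 9.03) / 2
pI = 5.935

5.935


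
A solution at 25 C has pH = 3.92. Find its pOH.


pOH = 14 - pH
pOH = 14 - 3.92
pOH = 10.08

10.08


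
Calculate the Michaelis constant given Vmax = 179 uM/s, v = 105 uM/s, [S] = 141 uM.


Km = [S] * (Vmax - v) / v
Km = 141 * (179 - 105) / 105
Km = 99.3714 uM

99.3714 uM


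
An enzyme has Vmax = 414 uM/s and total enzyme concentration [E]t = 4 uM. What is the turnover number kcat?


kcat = Vmax / [E]t
kcat = 414 / 4
kcat = 103.5 s^-1

103.5 s^-1


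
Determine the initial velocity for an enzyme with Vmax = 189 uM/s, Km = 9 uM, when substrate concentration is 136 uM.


v = Vmax * [S] / (Km + [S])
v = 189 * 136 / (9 + 136)
v = 177.269 uM/s

177.269 uM/s


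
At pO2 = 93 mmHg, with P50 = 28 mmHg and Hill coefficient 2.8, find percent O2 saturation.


Y = pO2^n / (P50^n + pO2^n)
Y = 93^2.8 / (28^2.8 + 93^2.8)
Y = 96.65%

96.65%


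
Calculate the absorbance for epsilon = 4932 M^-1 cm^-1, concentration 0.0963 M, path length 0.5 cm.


A = epsilon * c * l
A = 4932 * 0.0963 * 0.5
A = 237.4758

237.4758


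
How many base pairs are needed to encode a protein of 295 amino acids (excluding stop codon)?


Each amino acid = 1 codon = 3 bp
bp = 295 * 3 = 885 bp

885 bp


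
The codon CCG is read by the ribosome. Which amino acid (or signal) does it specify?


Standard genetic code lookup.
Codon CCG -> Pro

Pro


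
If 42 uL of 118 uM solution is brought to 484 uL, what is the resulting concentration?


C2 = C1 * V1 / V2
C2 = 118 * 42 / 484
C2 = 10.2397 uM

10.2397 uM


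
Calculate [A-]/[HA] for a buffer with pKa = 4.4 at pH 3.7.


[A-]/[HA] = 10^(pH - pKa)
= 10^(3.7 - 4.4)
= 0.1995

0.1995


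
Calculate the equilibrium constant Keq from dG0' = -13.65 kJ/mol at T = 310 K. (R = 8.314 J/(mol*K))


Keq = exp(-dG0 * 1000 / (R * T))
Keq = exp(-(-13.65) * 1000 / (8.314 * 310))
Keq = 199.5686

199.5686


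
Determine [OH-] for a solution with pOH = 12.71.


[OH-] = 10^(-pOH)
[OH-] = 10^(-12.71)
[OH-] = 1.950e-13 M

1.950e-13 M


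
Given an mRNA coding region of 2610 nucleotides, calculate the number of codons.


codons = nucleotides / 3
codons = 2610 / 3 = 870

870


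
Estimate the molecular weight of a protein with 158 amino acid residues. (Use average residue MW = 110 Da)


MW = n_residues * 110 Da
MW = 158 * 110
MW = 17380 Da

17380 Da


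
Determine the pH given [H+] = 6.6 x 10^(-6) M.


pH = -log10([H+])
pH = -log10(6.6 x 10^(-6))
pH = 5.1805

5.1805


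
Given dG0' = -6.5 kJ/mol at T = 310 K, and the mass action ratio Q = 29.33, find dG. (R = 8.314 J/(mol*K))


dG = dG0' + RT * ln(Q) / 1000
dG = -6.5 + 8.314 * 310 * ln(29.33) / 1000
dG = 2.2078 kJ/mol

2.2078 kJ/mol


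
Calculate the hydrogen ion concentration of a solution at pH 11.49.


[H+] = 10^(-pH)
[H+] = 10^(-11.49)
[H+] = 3.236e-12 M

3.236e-12 M


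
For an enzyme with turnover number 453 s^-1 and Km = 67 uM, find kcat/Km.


Catalytic efficiency = kcat / Km
= 453 / 67
= 6.7612 uM^-1*s^-1

6.7612 uM^-1*s^-1


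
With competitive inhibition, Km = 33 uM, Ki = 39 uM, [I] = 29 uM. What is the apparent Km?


Km_app = Km * (1 + [I]/Ki)
Km_app = 33 * (1 + 29/39)
Km_app = 57.5385 uM

57.5385 uM


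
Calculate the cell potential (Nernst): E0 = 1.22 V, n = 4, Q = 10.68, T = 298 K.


E = E0 - (RT/nF) * ln(Q)
E = 1.22 - (8.314 * 298 / (4 * 96485)) * ln(10.68)
E = 1.2048 V

1.2048 V


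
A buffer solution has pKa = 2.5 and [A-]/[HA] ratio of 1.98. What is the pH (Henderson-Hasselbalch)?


pH = pKa + log10([A-]/[HA])
pH = 2.5 + log10(1.98)
pH = 2.7967

2.7967


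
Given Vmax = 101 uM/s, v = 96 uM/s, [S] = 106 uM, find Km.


Km = [S] * (Vmax - v) / v
Km = 106 * (101 - 96) / 96
Km = 5.5208 uM

5.5208 uM


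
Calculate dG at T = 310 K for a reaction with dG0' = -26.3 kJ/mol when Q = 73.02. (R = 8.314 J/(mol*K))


dG = dG0' + RT * ln(Q) / 1000
dG = -26.3 + 8.314 * 310 * ln(73.02) / 1000
dG = -15.2413 kJ/mol

-15.2413 kJ/mol


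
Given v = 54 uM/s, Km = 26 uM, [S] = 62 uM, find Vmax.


Vmax = v * (Km + [S]) / [S]
Vmax = 54 * (26 + 62) / 62
Vmax = 76.6452 uM/s

76.6452 uM/s


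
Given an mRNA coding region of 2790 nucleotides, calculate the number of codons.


codons = nucleotides / 3
codons = 2790 / 3 = 930

930


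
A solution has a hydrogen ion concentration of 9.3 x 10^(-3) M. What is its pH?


pH = -log10([H+])
pH = -log10(9.3 x 10^(-3))
pH = 2.0315

2.0315


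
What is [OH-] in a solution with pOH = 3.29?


[OH-] = 10^(-pOH)
[OH-] = 10^(-3.29)
[OH-] = 5.129e-04 M

5.129e-04 M


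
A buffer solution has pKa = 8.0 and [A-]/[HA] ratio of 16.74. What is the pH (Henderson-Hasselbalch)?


pH = pKa + log10([A-]/[HA])
pH = 8.0 + log10(16.74)
pH = 9.2238

9.2238


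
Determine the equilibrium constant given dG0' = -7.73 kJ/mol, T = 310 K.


Keq = exp(-dG0 * 1000 / (R * T))
Keq = exp(-(-7.73) * 1000 / (8.314 * 310))
Keq = 20.0698

20.0698


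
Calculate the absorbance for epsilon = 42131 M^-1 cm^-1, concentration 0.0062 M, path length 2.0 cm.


A = epsilon * c * l
A = 42131 * 0.0062 * 2.0
A = 522.4244

522.4244


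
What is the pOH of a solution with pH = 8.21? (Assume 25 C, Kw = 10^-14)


pOH = 14 - pH
pOH = 14 - 8.21
pOH = 5.79

5.79
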